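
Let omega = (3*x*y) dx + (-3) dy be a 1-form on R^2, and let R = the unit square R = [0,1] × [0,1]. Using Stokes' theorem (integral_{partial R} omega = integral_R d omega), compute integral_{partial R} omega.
integral_(partial R) omega = -3/2

Stokes: integral_partial_R omega = integral_R d omega with d omega = (∂Q/∂x - ∂P/∂y) dx ∧ dy.
  ∂Q/∂x = 0
  ∂P/∂y = 3*x
  integrand = ∂Q/∂x - ∂P/∂y = -3*x.
Integrating over R: integral_0^1 integral_0^1 (-3*x) dx dy = -3/2.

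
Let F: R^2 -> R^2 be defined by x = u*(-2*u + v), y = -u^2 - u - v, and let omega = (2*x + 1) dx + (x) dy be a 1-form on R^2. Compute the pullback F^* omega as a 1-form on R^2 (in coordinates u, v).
F^* omega = (20*u^3 - 14*u^2*v + 2*u^2 + 2*u*v^2 - u*v - 4*u + v) du + (u*(-4*u^2 + 2*u*v + 2*u - v + 1)) dv

Using F^*(f dg) = (f ∘ F) d(g ∘ F), substitute each coordinate x_i by F_i(u, v) in f_i, and replace dx_i by d F_i = (∂F_i/∂u) du + (∂F_i/∂v) dv.
  For the x component: f_1(F) = -4*u^2 + 2*u*v + 1; d F_1 = (-4*u + v) du + (u) dv
  For the y component: f_2(F) = u*(-2*u + v); d F_2 = (-2*u - 1) du + (-1) dv
Combining and collecting du, dv coefficients:
  coeff of du: 20*u^3 - 14*u^2*v + 2*u^2 + 2*u*v^2 - u*v - 4*u + v
  coeff of dv: u*(-4*u^2 + 2*u*v + 2*u - v + 1)
F^* omega = (20*u^3 - 14*u^2*v + 2*u^2 + 2*u*v^2 - u*v - 4*u + v) du + (u*(-4*u^2 + 2*u*v + 2*u - v + 1)) dv.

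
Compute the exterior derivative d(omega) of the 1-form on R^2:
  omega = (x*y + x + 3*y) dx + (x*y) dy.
d(omega) = (-x + y - 3) dx ∧ dy

For a 1-form omega = sum_i f_i dx_i, the exterior derivative is
  d(omega) = sum_{i < j} (∂f_j/∂x_i - ∂f_i/∂x_j) dx_i ∧ dx_j.
  coefficient of dx ∧ dy: ∂f_2/∂x - ∂f_1/∂y = ∂(x*y)/∂x - ∂(x*y + x + 3*y)/∂y = -x + y - 3
Assembling: d(omega) = (-x + y - 3) dx ∧ dy.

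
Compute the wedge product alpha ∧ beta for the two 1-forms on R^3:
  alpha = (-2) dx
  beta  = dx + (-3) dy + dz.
alpha ∧ beta = (6) dx ∧ dy + (-2) dx ∧ dz

Distribute the wedge, using dx_i ∧ dx_j = -dx_j ∧ dx_i and dx_i ∧ dx_i = 0. For each pair (i, j) with i < j, the coefficient of dx_i ∧ dx_j in alpha ∧ beta is (alpha_i * beta_j - alpha_j * beta_i). Collecting: alpha ∧ beta = (6) dx ∧ dy + (-2) dx ∧ dz.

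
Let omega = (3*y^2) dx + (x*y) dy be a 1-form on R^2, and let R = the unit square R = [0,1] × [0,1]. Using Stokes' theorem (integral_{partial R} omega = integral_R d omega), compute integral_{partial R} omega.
integral_(partial R) omega = -5/2

Stokes: integral_partial_R omega = integral_R d omega with d omega = (∂Q/∂x - ∂P/∂y) dx ∧ dy.
  ∂Q/∂x = y
  ∂P/∂y = 6*y
  integrand = ∂Q/∂x - ∂P/∂y = -5*y.
Integrating over R: integral_0^1 integral_0^1 (-5*y) dx dy = -5/2.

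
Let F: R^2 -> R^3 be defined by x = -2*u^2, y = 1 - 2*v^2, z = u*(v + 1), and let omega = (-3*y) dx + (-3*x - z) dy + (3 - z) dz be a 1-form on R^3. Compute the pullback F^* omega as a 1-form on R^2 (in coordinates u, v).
F^* omega = (-25*u*v^2 - 2*u*v + 11*u + 3*v + 3) du + (u*(-25*u*v - u + 4*v^2 + 4*v + 3)) dv

Using F^*(f dg) = (f ∘ F) d(g ∘ F), substitute each coordinate x_i by F_i(u, v) in f_i, and replace dx_i by d F_i = (∂F_i/∂u) du + (∂F_i/∂v) dv.
  For the x component: f_1(F) = 6*v^2 - 3; d F_1 = (-4*u) du + (0) dv
  For the y component: f_2(F) = u*(6*u - v - 1); d F_2 = (0) du + (-4*v) dv
  For the z component: f_3(F) = -u*v - u + 3; d F_3 = (v + 1) du + (u) dv
Combining and collecting du, dv coefficients:
  coeff of du: -25*u*v^2 - 2*u*v + 11*u + 3*v + 3
  coeff of dv: u*(-25*u*v - u + 4*v^2 + 4*v + 3)
F^* omega = (-25*u*v^2 - 2*u*v + 11*u + 3*v + 3) du + (u*(-25*u*v - u + 4*v^2 + 4*v + 3)) dv.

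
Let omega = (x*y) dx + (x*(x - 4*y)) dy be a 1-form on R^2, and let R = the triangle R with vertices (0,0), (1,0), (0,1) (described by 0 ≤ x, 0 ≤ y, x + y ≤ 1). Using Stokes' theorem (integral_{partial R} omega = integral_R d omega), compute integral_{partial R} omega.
integral_(partial R) omega = -1/2

Stokes: integral_partial_R omega = integral_R d omega with d omega = (∂Q/∂x - ∂P/∂y) dx ∧ dy.
  ∂Q/∂x = 2*x - 4*y
  ∂P/∂y = x
  integrand = ∂Q/∂x - ∂P/∂y = x - 4*y.
Integrating over R: integral_0^1 integral_0^{1-x} (x - 4*y) dy dx = -1/2.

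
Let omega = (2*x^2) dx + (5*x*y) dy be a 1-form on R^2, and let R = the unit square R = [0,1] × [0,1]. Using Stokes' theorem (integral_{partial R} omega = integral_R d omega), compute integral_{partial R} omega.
integral_(partial R) omega = 5/2

Stokes: integral_partial_R omega = integral_R d omega with d omega = (∂Q/∂x - ∂P/∂y) dx ∧ dy.
  ∂Q/∂x = 5*y
  ∂P/∂y = 0
  integrand = ∂Q/∂x - ∂P/∂y = 5*y.
Integrating over R: integral_0^1 integral_0^1 (5*y) dx dy = 5/2.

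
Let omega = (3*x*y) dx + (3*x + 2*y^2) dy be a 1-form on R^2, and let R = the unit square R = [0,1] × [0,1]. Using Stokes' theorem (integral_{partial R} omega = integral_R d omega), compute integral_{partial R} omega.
integral_(partial R) omega = 3/2

Stokes: integral_partial_R omega = integral_R d omega with d omega = (∂Q/∂x - ∂P/∂y) dx ∧ dy.
  ∂Q/∂x = 3
  ∂P/∂y = 3*x
  integrand = ∂Q/∂x - ∂P/∂y = 3 - 3*x.
Integrating over R: integral_0^1 integral_0^1 (3 - 3*x) dx dy = 3/2.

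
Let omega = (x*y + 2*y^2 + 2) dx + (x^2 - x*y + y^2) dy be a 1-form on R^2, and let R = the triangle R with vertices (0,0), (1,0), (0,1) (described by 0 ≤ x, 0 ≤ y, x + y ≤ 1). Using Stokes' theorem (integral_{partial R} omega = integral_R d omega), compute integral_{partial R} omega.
integral_(partial R) omega = -2/3

Stokes: integral_partial_R omega = integral_R d omega with d omega = (∂Q/∂x - ∂P/∂y) dx ∧ dy.
  ∂Q/∂x = 2*x - y
  ∂P/∂y = x + 4*y
  integrand = ∂Q/∂x - ∂P/∂y = x - 5*y.
Integrating over R: integral_0^1 integral_0^{1-x} (x - 5*y) dy dx = -2/3.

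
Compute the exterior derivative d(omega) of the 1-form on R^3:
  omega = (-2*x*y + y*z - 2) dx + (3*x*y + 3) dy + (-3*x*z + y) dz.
d(omega) = (2*x + 3*y - z) dx ∧ dy + (-y - 3*z) dx ∧ dz + (1) dy ∧ dz

For a 1-form omega = sum_i f_i dx_i, the exterior derivative is
  d(omega) = sum_{i < j} (∂f_j/∂x_i - ∂f_i/∂x_j) dx_i ∧ dx_j.
  coefficient of dx ∧ dy: ∂f_2/∂x - ∂f_1/∂y = ∂(3*x*y + 3)/∂x - ∂(-2*x*y + y*z - 2)/∂y = 2*x + 3*y - z
  coefficient of dx ∧ dz: ∂f_3/∂x - ∂f_1/∂z = ∂(-3*x*z + y)/∂x - ∂(-2*x*y + y*z - 2)/∂z = -y - 3*z
  coefficient of dy ∧ dz: ∂f_3/∂y - ∂f_2/∂z = ∂(-3*x*z + y)/∂y - ∂(3*x*y + 3)/∂z = 1
Assembling: d(omega) = (2*x + 3*y - z) dx ∧ dy + (-y - 3*z) dx ∧ dz + (1) dy ∧ dz.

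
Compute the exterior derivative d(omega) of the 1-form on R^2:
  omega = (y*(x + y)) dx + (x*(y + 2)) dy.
d(omega) = (-x - y + 2) dx ∧ dy

For a 1-form omega = sum_i f_i dx_i, the exterior derivative is
  d(omega) = sum_{i < j} (∂f_j/∂x_i - ∂f_i/∂x_j) dx_i ∧ dx_j.
  coefficient of dx ∧ dy: ∂f_2/∂x - ∂f_1/∂y = ∂(x*(y + 2))/∂x - ∂(y*(x + y))/∂y = -x - y + 2
Assembling: d(omega) = (-x - y + 2) dx ∧ dy.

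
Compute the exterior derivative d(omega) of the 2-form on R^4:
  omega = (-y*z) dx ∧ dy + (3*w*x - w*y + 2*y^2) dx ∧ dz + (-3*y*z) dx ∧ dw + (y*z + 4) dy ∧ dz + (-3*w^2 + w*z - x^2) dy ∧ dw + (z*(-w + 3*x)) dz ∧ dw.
d(omega) = (w - 5*y) dx ∧ dy ∧ dz + (3*x + 2*y + 3*z) dx ∧ dz ∧ dw + (-2*x + 3*z) dx ∧ dy ∧ dw + (-w) dy ∧ dz ∧ dw

For a 2-form omega = sum_{i<j} g_{ij} dx_i ∧ dx_j, the exterior derivative is
  d(omega) = sum_{i<j} d(g_{ij}) ∧ dx_i ∧ dx_j = sum_{i<j, k} (∂g_{ij}/∂x_k) dx_k ∧ dx_i ∧ dx_j.
Expand each term, using dx_k ∧ dx_i ∧ dx_j = sgn(permutation) dx_{(a)} ∧ dx_{(b)} ∧ dx_{(c)} with (a < b < c) sorted:
  d(-y*z) includes (∂/∂z)(-y*z) dz = (-y) dz, which multiplied by dx ∧ dy gives (-y) dx ∧ dy ∧ dz
  d(3*w*x - w*y + 2*y^2) includes (∂/∂y)(3*w*x - w*y + 2*y^2) dy = (-w + 4*y) dy, which multiplied by dx ∧ dz gives (w - 4*y) dx ∧ dy ∧ dz
  d(3*w*x - w*y + 2*y^2) includes (∂/∂w)(3*w*x - w*y + 2*y^2) dw = (3*x - y) dw, which multiplied by dx ∧ dz gives (3*x - y) dx ∧ dz ∧ dw
  d(-3*y*z) includes (∂/∂y)(-3*y*z) dy = (-3*z) dy, which multiplied by dx ∧ dw gives (3*z) dx ∧ dy ∧ dw
  d(-3*y*z) includes (∂/∂z)(-3*y*z) dz = (-3*y) dz, which multiplied by dx ∧ dw gives (3*y) dx ∧ dz ∧ dw
  d(-3*w^2 + w*z - x^2) includes (∂/∂x)(-3*w^2 + w*z - x^2) dx = (-2*x) dx, which multiplied by dy ∧ dw gives (-2*x) dx ∧ dy ∧ dw
  d(-3*w^2 + w*z - x^2) includes (∂/∂z)(-3*w^2 + w*z - x^2) dz = (w) dz, which multiplied by dy ∧ dw gives (-w) dy ∧ dz ∧ dw
  d(z*(-w + 3*x)) includes (∂/∂x)(z*(-w + 3*x)) dx = (3*z) dx, which multiplied by dz ∧ dw gives (3*z) dx ∧ dz ∧ dw
Collecting like 3-forms: d(omega) = (w - 5*y) dx ∧ dy ∧ dz + (3*x + 2*y + 3*z) dx ∧ dz ∧ dw + (-2*x + 3*z) dx ∧ dy ∧ dw + (-w) dy ∧ dz ∧ dw.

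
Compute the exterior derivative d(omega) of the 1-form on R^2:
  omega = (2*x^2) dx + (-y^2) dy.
d(omega) = 0

For a 1-form omega = sum_i f_i dx_i, the exterior derivative is
  d(omega) = sum_{i < j} (∂f_j/∂x_i - ∂f_i/∂x_j) dx_i ∧ dx_j.

Assembling: d(omega) = 0.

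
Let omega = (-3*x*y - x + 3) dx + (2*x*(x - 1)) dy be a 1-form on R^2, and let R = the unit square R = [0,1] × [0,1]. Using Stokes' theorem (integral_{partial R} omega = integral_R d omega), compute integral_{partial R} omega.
integral_(partial R) omega = 3/2

Stokes: integral_partial_R omega = integral_R d omega with d omega = (∂Q/∂x - ∂P/∂y) dx ∧ dy.
  ∂Q/∂x = 4*x - 2
  ∂P/∂y = -3*x
  integrand = ∂Q/∂x - ∂P/∂y = 7*x - 2.
Integrating over R: integral_0^1 integral_0^1 (7*x - 2) dx dy = 3/2.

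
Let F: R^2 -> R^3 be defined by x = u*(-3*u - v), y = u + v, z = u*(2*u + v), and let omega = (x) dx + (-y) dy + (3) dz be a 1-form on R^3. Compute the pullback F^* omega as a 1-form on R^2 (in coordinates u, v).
F^* omega = (18*u^3 + 9*u^2*v + u*v^2 + 11*u + 2*v) du + (3*u^3 + u^2*v + 2*u - v) dv

Using F^*(f dg) = (f ∘ F) d(g ∘ F), substitute each coordinate x_i by F_i(u, v) in f_i, and replace dx_i by d F_i = (∂F_i/∂u) du + (∂F_i/∂v) dv.
  For the x component: f_1(F) = u*(-3*u - v); d F_1 = (-6*u - v) du + (-u) dv
  For the y component: f_2(F) = -u - v; d F_2 = (1) du + (1) dv
  For the z component: f_3(F) = 3; d F_3 = (4*u + v) du + (u) dv
Combining and collecting du, dv coefficients:
  coeff of du: 18*u^3 + 9*u^2*v + u*v^2 + 11*u + 2*v
  coeff of dv: 3*u^3 + u^2*v + 2*u - v
F^* omega = (18*u^3 + 9*u^2*v + u*v^2 + 11*u + 2*v) du + (3*u^3 + u^2*v + 2*u - v) dv.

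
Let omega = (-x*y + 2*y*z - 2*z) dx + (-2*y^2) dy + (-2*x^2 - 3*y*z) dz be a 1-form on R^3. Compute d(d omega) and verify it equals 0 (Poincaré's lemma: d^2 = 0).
d(d omega) = 0

Step 1: d omega = sum_{i<j} (∂f_j/∂x_i - ∂f_i/∂x_j) dx_i ∧ dx_j:
  coeff of dx ∧ dy: x - 2*z
  coeff of dx ∧ dz: -4*x - 2*y + 2
  coeff of dy ∧ dz: -3*z
Step 2: Apply d again to each 2-form coefficient. The only possible 3-form in R^3 is dx ∧ dy ∧ dz, with coefficient
  ∂(coeff of dy∧dz)/∂x - ∂(coeff of dx∧dz)/∂y + ∂(coeff of dx∧dy)/∂z
  = ∂/∂x (-3*z) - ∂/∂y (-4*x - 2*y + 2) + ∂/∂z (x - 2*z).
Each of these terms simplifies to sums of mixed partials that cancel in pairs. The result is 0 (by equality of mixed partials for smooth functions — Schwarz / Clairaut).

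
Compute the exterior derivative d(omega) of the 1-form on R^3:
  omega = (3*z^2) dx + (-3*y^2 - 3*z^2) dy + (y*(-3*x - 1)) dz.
d(omega) = (-3*y - 6*z) dx ∧ dz + (-3*x + 6*z - 1) dy ∧ dz

For a 1-form omega = sum_i f_i dx_i, the exterior derivative is
  d(omega) = sum_{i < j} (∂f_j/∂x_i - ∂f_i/∂x_j) dx_i ∧ dx_j.
  coefficient of dx ∧ dz: ∂f_3/∂x - ∂f_1/∂z = ∂(y*(-3*x - 1))/∂x - ∂(3*z^2)/∂z = -3*y - 6*z
  coefficient of dy ∧ dz: ∂f_3/∂y - ∂f_2/∂z = ∂(y*(-3*x - 1))/∂y - ∂(-3*y^2 - 3*z^2)/∂z = -3*x + 6*z - 1
Assembling: d(omega) = (-3*y - 6*z) dx ∧ dz + (-3*x + 6*z - 1) dy ∧ dz.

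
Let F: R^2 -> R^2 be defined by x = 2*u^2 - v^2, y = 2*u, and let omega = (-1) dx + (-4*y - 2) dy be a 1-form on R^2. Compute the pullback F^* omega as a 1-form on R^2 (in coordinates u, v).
F^* omega = (-20*u - 4) du + (2*v) dv

Using F^*(f dg) = (f ∘ F) d(g ∘ F), substitute each coordinate x_i by F_i(u, v) in f_i, and replace dx_i by d F_i = (∂F_i/∂u) du + (∂F_i/∂v) dv.
  For the x component: f_1(F) = -1; d F_1 = (4*u) du + (-2*v) dv
  For the y component: f_2(F) = -8*u - 2; d F_2 = (2) du + (0) dv
Combining and collecting du, dv coefficients:
  coeff of du: -20*u - 4
  coeff of dv: 2*v
F^* omega = (-20*u - 4) du + (2*v) dv.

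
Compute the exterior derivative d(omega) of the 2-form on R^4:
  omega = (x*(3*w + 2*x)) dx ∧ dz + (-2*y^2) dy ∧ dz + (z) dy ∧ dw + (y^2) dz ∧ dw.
d(omega) = (3*x) dx ∧ dz ∧ dw + (2*y - 1) dy ∧ dz ∧ dw

For a 2-form omega = sum_{i<j} g_{ij} dx_i ∧ dx_j, the exterior derivative is
  d(omega) = sum_{i<j} d(g_{ij}) ∧ dx_i ∧ dx_j = sum_{i<j, k} (∂g_{ij}/∂x_k) dx_k ∧ dx_i ∧ dx_j.
Expand each term, using dx_k ∧ dx_i ∧ dx_j = sgn(permutation) dx_{(a)} ∧ dx_{(b)} ∧ dx_{(c)} with (a < b < c) sorted:
  d(x*(3*w + 2*x)) includes (∂/∂w)(x*(3*w + 2*x)) dw = (3*x) dw, which multiplied by dx ∧ dz gives (3*x) dx ∧ dz ∧ dw
  d(z) includes (∂/∂z)(z) dz = (1) dz, which multiplied by dy ∧ dw gives (-1) dy ∧ dz ∧ dw
  d(y^2) includes (∂/∂y)(y^2) dy = (2*y) dy, which multiplied by dz ∧ dw gives (2*y) dy ∧ dz ∧ dw
Collecting like 3-forms: d(omega) = (3*x) dx ∧ dz ∧ dw + (2*y - 1) dy ∧ dz ∧ dw.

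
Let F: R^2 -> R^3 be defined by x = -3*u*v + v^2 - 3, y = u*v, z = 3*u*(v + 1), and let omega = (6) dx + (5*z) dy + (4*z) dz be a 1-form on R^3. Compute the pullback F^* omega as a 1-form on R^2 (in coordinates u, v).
F^* omega = (51*u*v^2 + 87*u*v + 36*u - 18*v) du + (51*u^2*v + 51*u^2 - 18*u + 12*v) dv

Using F^*(f dg) = (f ∘ F) d(g ∘ F), substitute each coordinate x_i by F_i(u, v) in f_i, and replace dx_i by d F_i = (∂F_i/∂u) du + (∂F_i/∂v) dv.
  For the x component: f_1(F) = 6; d F_1 = (-3*v) du + (-3*u + 2*v) dv
  For the y component: f_2(F) = 15*u*(v + 1); d F_2 = (v) du + (u) dv
  For the z component: f_3(F) = 12*u*(v + 1); d F_3 = (3*v + 3) du + (3*u) dv
Combining and collecting du, dv coefficients:
  coeff of du: 51*u*v^2 + 87*u*v + 36*u - 18*v
  coeff of dv: 51*u^2*v + 51*u^2 - 18*u + 12*v
F^* omega = (51*u*v^2 + 87*u*v + 36*u - 18*v) du + (51*u^2*v + 51*u^2 - 18*u + 12*v) dv.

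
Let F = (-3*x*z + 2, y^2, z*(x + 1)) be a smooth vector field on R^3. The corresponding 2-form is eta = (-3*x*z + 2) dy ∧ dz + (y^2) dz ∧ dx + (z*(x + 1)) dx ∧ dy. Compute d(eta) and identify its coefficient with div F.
d(eta) = (x + 2*y - 3*z + 1) dx ∧ dy ∧ dz; div F = x + 2*y - 3*z + 1

For a 2-form in R^3 of the form above, applying d gives a 3-form with coefficient ∂P/∂x + ∂Q/∂y + ∂R/∂z:
  ∂P/∂x = -3*z
  ∂Q/∂y = 2*y
  ∂R/∂z = x + 1
Sum = x + 2*y - 3*z + 1, which is exactly div F.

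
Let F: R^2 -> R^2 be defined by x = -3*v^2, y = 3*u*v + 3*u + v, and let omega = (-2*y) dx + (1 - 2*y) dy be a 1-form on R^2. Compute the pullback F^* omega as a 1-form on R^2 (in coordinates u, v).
F^* omega = (-18*u*v^2 - 36*u*v - 18*u - 6*v^2 - 3*v + 3) du + (-18*u^2*v - 18*u^2 + 36*u*v^2 + 24*u*v - 3*u + 12*v^2 - 2*v + 1) dv

Using F^*(f dg) = (f ∘ F) d(g ∘ F), substitute each coordinate x_i by F_i(u, v) in f_i, and replace dx_i by d F_i = (∂F_i/∂u) du + (∂F_i/∂v) dv.
  For the x component: f_1(F) = -6*u*v - 6*u - 2*v; d F_1 = (0) du + (-6*v) dv
  For the y component: f_2(F) = -6*u*v - 6*u - 2*v + 1; d F_2 = (3*v + 3) du + (3*u + 1) dv
Combining and collecting du, dv coefficients:
  coeff of du: -18*u*v^2 - 36*u*v - 18*u - 6*v^2 - 3*v + 3
  coeff of dv: -18*u^2*v - 18*u^2 + 36*u*v^2 + 24*u*v - 3*u + 12*v^2 - 2*v + 1
F^* omega = (-18*u*v^2 - 36*u*v - 18*u - 6*v^2 - 3*v + 3) du + (-18*u^2*v - 18*u^2 + 36*u*v^2 + 24*u*v - 3*u + 12*v^2 - 2*v + 1) dv.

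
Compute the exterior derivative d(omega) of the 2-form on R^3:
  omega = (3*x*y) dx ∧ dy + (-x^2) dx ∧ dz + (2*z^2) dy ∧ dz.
d(omega) = 0

For a 2-form omega = sum_{i<j} g_{ij} dx_i ∧ dx_j, the exterior derivative is
  d(omega) = sum_{i<j} d(g_{ij}) ∧ dx_i ∧ dx_j = sum_{i<j, k} (∂g_{ij}/∂x_k) dx_k ∧ dx_i ∧ dx_j.
Expand each term, using dx_k ∧ dx_i ∧ dx_j = sgn(permutation) dx_{(a)} ∧ dx_{(b)} ∧ dx_{(c)} with (a < b < c) sorted:

Collecting like 3-forms: d(omega) = 0.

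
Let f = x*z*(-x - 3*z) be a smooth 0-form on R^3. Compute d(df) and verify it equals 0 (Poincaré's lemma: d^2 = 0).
d(df) = 0

Step 1: df = sum_i (∂f/∂x_i) dx_i = (z*(-2*x - 3*z)) dx + (0) dy + (x*(-x - 6*z)) dz.
Step 2: Apply d again. Using the 1-form formula, the coefficient of dx ∧ dy in d(df) is ∂^2 f/∂x ∂y - ∂^2 f/∂y ∂x = (0) - (0) = 0 (equality of mixed partials for smooth f).
Similarly for dx ∧ dz and dy ∧ dz — all coefficients vanish. So d(df) = 0.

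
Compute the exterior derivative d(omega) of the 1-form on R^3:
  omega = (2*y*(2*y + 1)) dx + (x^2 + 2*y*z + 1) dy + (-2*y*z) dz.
d(omega) = (2*x - 8*y - 2) dx ∧ dy + (-2*y - 2*z) dy ∧ dz

For a 1-form omega = sum_i f_i dx_i, the exterior derivative is
  d(omega) = sum_{i < j} (∂f_j/∂x_i - ∂f_i/∂x_j) dx_i ∧ dx_j.
  coefficient of dx ∧ dy: ∂f_2/∂x - ∂f_1/∂y = ∂(x^2 + 2*y*z + 1)/∂x - ∂(2*y*(2*y + 1))/∂y = 2*x - 8*y - 2
  coefficient of dy ∧ dz: ∂f_3/∂y - ∂f_2/∂z = ∂(-2*y*z)/∂y - ∂(x^2 + 2*y*z + 1)/∂z = -2*y - 2*z
Assembling: d(omega) = (2*x - 8*y - 2) dx ∧ dy + (-2*y - 2*z) dy ∧ dz.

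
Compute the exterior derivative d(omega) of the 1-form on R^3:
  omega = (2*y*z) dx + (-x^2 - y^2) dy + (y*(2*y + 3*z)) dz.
d(omega) = (-2*x - 2*z) dx ∧ dy + (-2*y) dx ∧ dz + (4*y + 3*z) dy ∧ dz

For a 1-form omega = sum_i f_i dx_i, the exterior derivative is
  d(omega) = sum_{i < j} (∂f_j/∂x_i - ∂f_i/∂x_j) dx_i ∧ dx_j.
  coefficient of dx ∧ dy: ∂f_2/∂x - ∂f_1/∂y = ∂(-x^2 - y^2)/∂x - ∂(2*y*z)/∂y = -2*x - 2*z
  coefficient of dx ∧ dz: ∂f_3/∂x - ∂f_1/∂z = ∂(y*(2*y + 3*z))/∂x - ∂(2*y*z)/∂z = -2*y
  coefficient of dy ∧ dz: ∂f_3/∂y - ∂f_2/∂z = ∂(y*(2*y + 3*z))/∂y - ∂(-x^2 - y^2)/∂z = 4*y + 3*z
Assembling: d(omega) = (-2*x - 2*z) dx ∧ dy + (-2*y) dx ∧ dz + (4*y + 3*z) dy ∧ dz.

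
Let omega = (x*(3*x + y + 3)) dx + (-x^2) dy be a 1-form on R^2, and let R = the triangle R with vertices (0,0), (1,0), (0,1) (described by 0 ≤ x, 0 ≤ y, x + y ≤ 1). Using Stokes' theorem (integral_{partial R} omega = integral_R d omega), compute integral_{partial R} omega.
integral_(partial R) omega = -1/2

Stokes: integral_partial_R omega = integral_R d omega with d omega = (∂Q/∂x - ∂P/∂y) dx ∧ dy.
  ∂Q/∂x = -2*x
  ∂P/∂y = x
  integrand = ∂Q/∂x - ∂P/∂y = -3*x.
Integrating over R: integral_0^1 integral_0^{1-x} (-3*x) dy dx = -1/2.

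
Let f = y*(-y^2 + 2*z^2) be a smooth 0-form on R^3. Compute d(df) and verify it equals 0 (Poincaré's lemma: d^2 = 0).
d(df) = 0

Step 1: df = sum_i (∂f/∂x_i) dx_i = (0) dx + (-3*y^2 + 2*z^2) dy + (4*y*z) dz.
Step 2: Apply d again. Using the 1-form formula, the coefficient of dx ∧ dy in d(df) is ∂^2 f/∂x ∂y - ∂^2 f/∂y ∂x = (0) - (0) = 0 (equality of mixed partials for smooth f).
Similarly for dx ∧ dz and dy ∧ dz — all coefficients vanish. So d(df) = 0.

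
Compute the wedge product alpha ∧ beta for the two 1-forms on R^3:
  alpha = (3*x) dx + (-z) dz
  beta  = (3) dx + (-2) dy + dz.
alpha ∧ beta = (-6*x) dx ∧ dy + (3*x + 3*z) dx ∧ dz + (-2*z) dy ∧ dz

Distribute the wedge, using dx_i ∧ dx_j = -dx_j ∧ dx_i and dx_i ∧ dx_i = 0. For each pair (i, j) with i < j, the coefficient of dx_i ∧ dx_j in alpha ∧ beta is (alpha_i * beta_j - alpha_j * beta_i). Collecting: alpha ∧ beta = (-6*x) dx ∧ dy + (3*x + 3*z) dx ∧ dz + (-2*z) dy ∧ dz.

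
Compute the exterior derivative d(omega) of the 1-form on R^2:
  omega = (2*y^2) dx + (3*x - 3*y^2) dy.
d(omega) = (3 - 4*y) dx ∧ dy

For a 1-form omega = sum_i f_i dx_i, the exterior derivative is
  d(omega) = sum_{i < j} (∂f_j/∂x_i - ∂f_i/∂x_j) dx_i ∧ dx_j.
  coefficient of dx ∧ dy: ∂f_2/∂x - ∂f_1/∂y = ∂(3*x - 3*y^2)/∂x - ∂(2*y^2)/∂y = 3 - 4*y
Assembling: d(omega) = (3 - 4*y) dx ∧ dy.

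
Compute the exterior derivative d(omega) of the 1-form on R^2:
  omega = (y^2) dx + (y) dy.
d(omega) = (-2*y) dx ∧ dy

For a 1-form omega = sum_i f_i dx_i, the exterior derivative is
  d(omega) = sum_{i < j} (∂f_j/∂x_i - ∂f_i/∂x_j) dx_i ∧ dx_j.
  coefficient of dx ∧ dy: ∂f_2/∂x - ∂f_1/∂y = ∂(y)/∂x - ∂(y^2)/∂y = -2*y
Assembling: d(omega) = (-2*y) dx ∧ dy.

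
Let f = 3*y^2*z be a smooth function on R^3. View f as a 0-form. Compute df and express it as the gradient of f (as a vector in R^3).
df = (0) dx + (6*y*z) dy + (3*y^2) dz; grad f = (0, 6*y*z, 3*y^2)

For a 0-form f, d f = (∂f/∂x) dx + (∂f/∂y) dy + (∂f/∂z) dz. The components of the vector representation are exactly the entries of grad f in Cartesian coordinates:
  ∂f/∂x = 0
  ∂f/∂y = 6*y*z
  ∂f/∂z = 3*y^2.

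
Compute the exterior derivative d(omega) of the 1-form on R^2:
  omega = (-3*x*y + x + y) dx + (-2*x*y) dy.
d(omega) = (3*x - 2*y - 1) dx ∧ dy

For a 1-form omega = sum_i f_i dx_i, the exterior derivative is
  d(omega) = sum_{i < j} (∂f_j/∂x_i - ∂f_i/∂x_j) dx_i ∧ dx_j.
  coefficient of dx ∧ dy: ∂f_2/∂x - ∂f_1/∂y = ∂(-2*x*y)/∂x - ∂(-3*x*y + x + y)/∂y = 3*x - 2*y - 1
Assembling: d(omega) = (3*x - 2*y - 1) dx ∧ dy.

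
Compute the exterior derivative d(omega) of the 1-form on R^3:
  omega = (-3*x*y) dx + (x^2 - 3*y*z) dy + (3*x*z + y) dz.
d(omega) = (5*x) dx ∧ dy + (3*z) dx ∧ dz + (3*y + 1) dy ∧ dz

For a 1-form omega = sum_i f_i dx_i, the exterior derivative is
  d(omega) = sum_{i < j} (∂f_j/∂x_i - ∂f_i/∂x_j) dx_i ∧ dx_j.
  coefficient of dx ∧ dy: ∂f_2/∂x - ∂f_1/∂y = ∂(x^2 - 3*y*z)/∂x - ∂(-3*x*y)/∂y = 5*x
  coefficient of dx ∧ dz: ∂f_3/∂x - ∂f_1/∂z = ∂(3*x*z + y)/∂x - ∂(-3*x*y)/∂z = 3*z
  coefficient of dy ∧ dz: ∂f_3/∂y - ∂f_2/∂z = ∂(3*x*z + y)/∂y - ∂(x^2 - 3*y*z)/∂z = 3*y + 1
Assembling: d(omega) = (5*x) dx ∧ dy + (3*z) dx ∧ dz + (3*y + 1) dy ∧ dz.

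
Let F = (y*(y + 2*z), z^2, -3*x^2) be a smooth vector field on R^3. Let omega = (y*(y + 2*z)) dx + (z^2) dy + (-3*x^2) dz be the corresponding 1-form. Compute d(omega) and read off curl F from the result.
d(omega) = (-2*z) dy ∧ dz + (6*x + 2*y) dz ∧ dx + (-2*y - 2*z) dx ∧ dy; curl F = (-2*z, 6*x + 2*y, -2*y - 2*z)

d omega = sum_{i<j} (∂f_j/∂x_i - ∂f_i/∂x_j) dx_i ∧ dx_j. Under the identification (dy ∧ dz, dz ∧ dx, dx ∧ dy) ↔ (e_x, e_y, e_z), the coefficients are exactly the components of curl F. Compute:
  ∂R/∂y - ∂Q/∂z = (0) - (2*z) = -2*z
  ∂P/∂z - ∂R/∂x = (2*y) - (-6*x) = 6*x + 2*y
  ∂Q/∂x - ∂P/∂y = (0) - (2*y + 2*z) = -2*y - 2*z.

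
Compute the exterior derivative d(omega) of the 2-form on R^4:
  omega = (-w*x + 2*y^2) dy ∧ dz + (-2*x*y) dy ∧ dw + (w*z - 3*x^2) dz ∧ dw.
d(omega) = (-w) dx ∧ dy ∧ dz + (-x) dy ∧ dz ∧ dw + (-2*y) dx ∧ dy ∧ dw + (-6*x) dx ∧ dz ∧ dw

For a 2-form omega = sum_{i<j} g_{ij} dx_i ∧ dx_j, the exterior derivative is
  d(omega) = sum_{i<j} d(g_{ij}) ∧ dx_i ∧ dx_j = sum_{i<j, k} (∂g_{ij}/∂x_k) dx_k ∧ dx_i ∧ dx_j.
Expand each term, using dx_k ∧ dx_i ∧ dx_j = sgn(permutation) dx_{(a)} ∧ dx_{(b)} ∧ dx_{(c)} with (a < b < c) sorted:
  d(-w*x + 2*y^2) includes (∂/∂x)(-w*x + 2*y^2) dx = (-w) dx, which multiplied by dy ∧ dz gives (-w) dx ∧ dy ∧ dz
  d(-w*x + 2*y^2) includes (∂/∂w)(-w*x + 2*y^2) dw = (-x) dw, which multiplied by dy ∧ dz gives (-x) dy ∧ dz ∧ dw
  d(-2*x*y) includes (∂/∂x)(-2*x*y) dx = (-2*y) dx, which multiplied by dy ∧ dw gives (-2*y) dx ∧ dy ∧ dw
  d(w*z - 3*x^2) includes (∂/∂x)(w*z - 3*x^2) dx = (-6*x) dx, which multiplied by dz ∧ dw gives (-6*x) dx ∧ dz ∧ dw
Collecting like 3-forms: d(omega) = (-w) dx ∧ dy ∧ dz + (-x) dy ∧ dz ∧ dw + (-2*y) dx ∧ dy ∧ dw + (-6*x) dx ∧ dz ∧ dw.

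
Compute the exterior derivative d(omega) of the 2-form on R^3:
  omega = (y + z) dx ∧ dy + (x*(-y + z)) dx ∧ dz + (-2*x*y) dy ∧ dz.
d(omega) = (x - 2*y + 1) dx ∧ dy ∧ dz

For a 2-form omega = sum_{i<j} g_{ij} dx_i ∧ dx_j, the exterior derivative is
  d(omega) = sum_{i<j} d(g_{ij}) ∧ dx_i ∧ dx_j = sum_{i<j, k} (∂g_{ij}/∂x_k) dx_k ∧ dx_i ∧ dx_j.
Expand each term, using dx_k ∧ dx_i ∧ dx_j = sgn(permutation) dx_{(a)} ∧ dx_{(b)} ∧ dx_{(c)} with (a < b < c) sorted:
  d(y + z) includes (∂/∂z)(y + z) dz = (1) dz, which multiplied by dx ∧ dy gives (1) dx ∧ dy ∧ dz
  d(x*(-y + z)) includes (∂/∂y)(x*(-y + z)) dy = (-x) dy, which multiplied by dx ∧ dz gives (x) dx ∧ dy ∧ dz
  d(-2*x*y) includes (∂/∂x)(-2*x*y) dx = (-2*y) dx, which multiplied by dy ∧ dz gives (-2*y) dx ∧ dy ∧ dz
Collecting like 3-forms: d(omega) = (x - 2*y + 1) dx ∧ dy ∧ dz.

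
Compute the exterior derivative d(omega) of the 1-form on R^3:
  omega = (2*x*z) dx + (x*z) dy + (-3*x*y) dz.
d(omega) = (z) dx ∧ dy + (-2*x - 3*y) dx ∧ dz + (-4*x) dy ∧ dz

For a 1-form omega = sum_i f_i dx_i, the exterior derivative is
  d(omega) = sum_{i < j} (∂f_j/∂x_i - ∂f_i/∂x_j) dx_i ∧ dx_j.
  coefficient of dx ∧ dy: ∂f_2/∂x - ∂f_1/∂y = ∂(x*z)/∂x - ∂(2*x*z)/∂y = z
  coefficient of dx ∧ dz: ∂f_3/∂x - ∂f_1/∂z = ∂(-3*x*y)/∂x - ∂(2*x*z)/∂z = -2*x - 3*y
  coefficient of dy ∧ dz: ∂f_3/∂y - ∂f_2/∂z = ∂(-3*x*y)/∂y - ∂(x*z)/∂z = -4*x
Assembling: d(omega) = (z) dx ∧ dy + (-2*x - 3*y) dx ∧ dz + (-4*x) dy ∧ dz.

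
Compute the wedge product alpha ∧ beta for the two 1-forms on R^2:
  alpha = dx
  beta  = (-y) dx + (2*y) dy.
alpha ∧ beta = (2*y) dx ∧ dy

Distribute the wedge, using dx_i ∧ dx_j = -dx_j ∧ dx_i and dx_i ∧ dx_i = 0. For each pair (i, j) with i < j, the coefficient of dx_i ∧ dx_j in alpha ∧ beta is (alpha_i * beta_j - alpha_j * beta_i). Collecting: alpha ∧ beta = (2*y) dx ∧ dy.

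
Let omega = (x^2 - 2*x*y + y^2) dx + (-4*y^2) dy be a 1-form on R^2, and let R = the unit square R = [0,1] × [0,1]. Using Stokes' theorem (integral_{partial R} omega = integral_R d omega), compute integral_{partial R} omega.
integral_(partial R) omega = 0

Stokes: integral_partial_R omega = integral_R d omega with d omega = (∂Q/∂x - ∂P/∂y) dx ∧ dy.
  ∂Q/∂x = 0
  ∂P/∂y = -2*x + 2*y
  integrand = ∂Q/∂x - ∂P/∂y = 2*x - 2*y.
Integrating over R: integral_0^1 integral_0^1 (2*x - 2*y) dx dy = 0.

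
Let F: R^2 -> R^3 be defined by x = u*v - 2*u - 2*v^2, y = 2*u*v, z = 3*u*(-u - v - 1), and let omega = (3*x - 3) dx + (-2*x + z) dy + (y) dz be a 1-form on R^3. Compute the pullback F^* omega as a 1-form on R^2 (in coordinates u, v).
F^* omega = (-18*u^2*v - 13*u*v^2 - 16*u*v + 12*u + 2*v^3 + 12*v^2 - 3*v + 6) du + (-6*u^3 - 13*u^2*v - 4*u^2 - 10*u*v^2 + 24*u*v - 3*u + 24*v^3 + 12*v) dv

Using F^*(f dg) = (f ∘ F) d(g ∘ F), substitute each coordinate x_i by F_i(u, v) in f_i, and replace dx_i by d F_i = (∂F_i/∂u) du + (∂F_i/∂v) dv.
  For the x component: f_1(F) = 3*u*v - 6*u - 6*v^2 - 3; d F_1 = (v - 2) du + (u - 4*v) dv
  For the y component: f_2(F) = -3*u^2 - 5*u*v + u + 4*v^2; d F_2 = (2*v) du + (2*u) dv
  For the z component: f_3(F) = 2*u*v; d F_3 = (-6*u - 3*v - 3) du + (-3*u) dv
Combining and collecting du, dv coefficients:
  coeff of du: -18*u^2*v - 13*u*v^2 - 16*u*v + 12*u + 2*v^3 + 12*v^2 - 3*v + 6
  coeff of dv: -6*u^3 - 13*u^2*v - 4*u^2 - 10*u*v^2 + 24*u*v - 3*u + 24*v^3 + 12*v
F^* omega = (-18*u^2*v - 13*u*v^2 - 16*u*v + 12*u + 2*v^3 + 12*v^2 - 3*v + 6) du + (-6*u^3 - 13*u^2*v - 4*u^2 - 10*u*v^2 + 24*u*v - 3*u + 24*v^3 + 12*v) dv.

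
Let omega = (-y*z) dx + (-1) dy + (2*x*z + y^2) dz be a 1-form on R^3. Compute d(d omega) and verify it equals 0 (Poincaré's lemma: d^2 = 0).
d(d omega) = 0

Step 1: d omega = sum_{i<j} (∂f_j/∂x_i - ∂f_i/∂x_j) dx_i ∧ dx_j:
  coeff of dx ∧ dy: z
  coeff of dx ∧ dz: y + 2*z
  coeff of dy ∧ dz: 2*y
Step 2: Apply d again to each 2-form coefficient. The only possible 3-form in R^3 is dx ∧ dy ∧ dz, with coefficient
  ∂(coeff of dy∧dz)/∂x - ∂(coeff of dx∧dz)/∂y + ∂(coeff of dx∧dy)/∂z
  = ∂/∂x (2*y) - ∂/∂y (y + 2*z) + ∂/∂z (z).
Each of these terms simplifies to sums of mixed partials that cancel in pairs. The result is 0 (by equality of mixed partials for smooth functions — Schwarz / Clairaut).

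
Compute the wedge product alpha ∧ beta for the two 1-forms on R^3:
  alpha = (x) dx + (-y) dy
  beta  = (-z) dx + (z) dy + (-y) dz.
alpha ∧ beta = (z*(x - y)) dx ∧ dy + (-x*y) dx ∧ dz + (y^2) dy ∧ dz

Distribute the wedge, using dx_i ∧ dx_j = -dx_j ∧ dx_i and dx_i ∧ dx_i = 0. For each pair (i, j) with i < j, the coefficient of dx_i ∧ dx_j in alpha ∧ beta is (alpha_i * beta_j - alpha_j * beta_i). Collecting: alpha ∧ beta = (z*(x - y)) dx ∧ dy + (-x*y) dx ∧ dz + (y^2) dy ∧ dz.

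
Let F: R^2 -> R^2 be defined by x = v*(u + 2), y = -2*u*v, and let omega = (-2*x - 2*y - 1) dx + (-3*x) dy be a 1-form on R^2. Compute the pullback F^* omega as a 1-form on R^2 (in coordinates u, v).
F^* omega = (v*(8*u*v + 8*v - 1)) du + (8*u^2*v + 12*u*v - u - 8*v - 2) dv

Using F^*(f dg) = (f ∘ F) d(g ∘ F), substitute each coordinate x_i by F_i(u, v) in f_i, and replace dx_i by d F_i = (∂F_i/∂u) du + (∂F_i/∂v) dv.
  For the x component: f_1(F) = 2*u*v - 4*v - 1; d F_1 = (v) du + (u + 2) dv
  For the y component: f_2(F) = 3*v*(-u - 2); d F_2 = (-2*v) du + (-2*u) dv
Combining and collecting du, dv coefficients:
  coeff of du: v*(8*u*v + 8*v - 1)
  coeff of dv: 8*u^2*v + 12*u*v - u - 8*v - 2
F^* omega = (v*(8*u*v + 8*v - 1)) du + (8*u^2*v + 12*u*v - u - 8*v - 2) dv.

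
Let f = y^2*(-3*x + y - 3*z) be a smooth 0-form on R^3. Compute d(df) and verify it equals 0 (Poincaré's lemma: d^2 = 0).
d(df) = 0

Step 1: df = sum_i (∂f/∂x_i) dx_i = (-3*y^2) dx + (3*y*(-2*x + y - 2*z)) dy + (-3*y^2) dz.
Step 2: Apply d again. Using the 1-form formula, the coefficient of dx ∧ dy in d(df) is ∂^2 f/∂x ∂y - ∂^2 f/∂y ∂x = (-6*y) - (-6*y) = 0 (equality of mixed partials for smooth f).
Similarly for dx ∧ dz and dy ∧ dz — all coefficients vanish. So d(df) = 0.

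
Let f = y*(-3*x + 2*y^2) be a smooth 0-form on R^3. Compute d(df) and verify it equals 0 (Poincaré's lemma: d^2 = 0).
d(df) = 0

Step 1: df = sum_i (∂f/∂x_i) dx_i = (-3*y) dx + (-3*x + 6*y^2) dy + (0) dz.
Step 2: Apply d again. Using the 1-form formula, the coefficient of dx ∧ dy in d(df) is ∂^2 f/∂x ∂y - ∂^2 f/∂y ∂x = (-3) - (-3) = 0 (equality of mixed partials for smooth f).
Similarly for dx ∧ dz and dy ∧ dz — all coefficients vanish. So d(df) = 0.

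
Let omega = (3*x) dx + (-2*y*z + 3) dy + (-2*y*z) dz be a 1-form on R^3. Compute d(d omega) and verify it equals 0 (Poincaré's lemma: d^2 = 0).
d(d omega) = 0

Step 1: d omega = sum_{i<j} (∂f_j/∂x_i - ∂f_i/∂x_j) dx_i ∧ dx_j:
  coeff of dx ∧ dy: 0
  coeff of dx ∧ dz: 0
  coeff of dy ∧ dz: 2*y - 2*z
Step 2: Apply d again to each 2-form coefficient. The only possible 3-form in R^3 is dx ∧ dy ∧ dz, with coefficient
  ∂(coeff of dy∧dz)/∂x - ∂(coeff of dx∧dz)/∂y + ∂(coeff of dx∧dy)/∂z
  = ∂/∂x (2*y - 2*z) - ∂/∂y (0) + ∂/∂z (0).
Each of these terms simplifies to sums of mixed partials that cancel in pairs. The result is 0 (by equality of mixed partials for smooth functions — Schwarz / Clairaut).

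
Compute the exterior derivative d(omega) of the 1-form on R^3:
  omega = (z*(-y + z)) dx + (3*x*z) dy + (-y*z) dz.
d(omega) = (4*z) dx ∧ dy + (y - 2*z) dx ∧ dz + (-3*x - z) dy ∧ dz

For a 1-form omega = sum_i f_i dx_i, the exterior derivative is
  d(omega) = sum_{i < j} (∂f_j/∂x_i - ∂f_i/∂x_j) dx_i ∧ dx_j.
  coefficient of dx ∧ dy: ∂f_2/∂x - ∂f_1/∂y = ∂(3*x*z)/∂x - ∂(z*(-y + z))/∂y = 4*z
  coefficient of dx ∧ dz: ∂f_3/∂x - ∂f_1/∂z = ∂(-y*z)/∂x - ∂(z*(-y + z))/∂z = y - 2*z
  coefficient of dy ∧ dz: ∂f_3/∂y - ∂f_2/∂z = ∂(-y*z)/∂y - ∂(3*x*z)/∂z = -3*x - z
Assembling: d(omega) = (4*z) dx ∧ dy + (y - 2*z) dx ∧ dz + (-3*x - z) dy ∧ dz.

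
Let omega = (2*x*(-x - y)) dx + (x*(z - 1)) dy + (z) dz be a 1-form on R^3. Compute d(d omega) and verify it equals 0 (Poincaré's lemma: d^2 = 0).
d(d omega) = 0

Step 1: d omega = sum_{i<j} (∂f_j/∂x_i - ∂f_i/∂x_j) dx_i ∧ dx_j:
  coeff of dx ∧ dy: 2*x + z - 1
  coeff of dx ∧ dz: 0
  coeff of dy ∧ dz: -x
Step 2: Apply d again to each 2-form coefficient. The only possible 3-form in R^3 is dx ∧ dy ∧ dz, with coefficient
  ∂(coeff of dy∧dz)/∂x - ∂(coeff of dx∧dz)/∂y + ∂(coeff of dx∧dy)/∂z
  = ∂/∂x (-x) - ∂/∂y (0) + ∂/∂z (2*x + z - 1).
Each of these terms simplifies to sums of mixed partials that cancel in pairs. The result is 0 (by equality of mixed partials for smooth functions — Schwarz / Clairaut).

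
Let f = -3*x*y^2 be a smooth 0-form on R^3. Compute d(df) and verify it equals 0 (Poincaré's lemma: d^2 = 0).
d(df) = 0

Step 1: df = sum_i (∂f/∂x_i) dx_i = (-3*y^2) dx + (-6*x*y) dy + (0) dz.
Step 2: Apply d again. Using the 1-form formula, the coefficient of dx ∧ dy in d(df) is ∂^2 f/∂x ∂y - ∂^2 f/∂y ∂x = (-6*y) - (-6*y) = 0 (equality of mixed partials for smooth f).
Similarly for dx ∧ dz and dy ∧ dz — all coefficients vanish. So d(df) = 0.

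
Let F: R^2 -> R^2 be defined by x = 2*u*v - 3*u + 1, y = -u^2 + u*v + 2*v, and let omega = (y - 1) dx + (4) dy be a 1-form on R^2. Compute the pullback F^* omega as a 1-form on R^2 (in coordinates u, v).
F^* omega = (-2*u^2*v + 3*u^2 + 2*u*v^2 - 3*u*v - 8*u + 4*v^2 - 4*v + 3) du + (-2*u^3 + 2*u^2*v + 4*u*v + 2*u + 8) dv

Using F^*(f dg) = (f ∘ F) d(g ∘ F), substitute each coordinate x_i by F_i(u, v) in f_i, and replace dx_i by d F_i = (∂F_i/∂u) du + (∂F_i/∂v) dv.
  For the x component: f_1(F) = -u^2 + u*v + 2*v - 1; d F_1 = (2*v - 3) du + (2*u) dv
  For the y component: f_2(F) = 4; d F_2 = (-2*u + v) du + (u + 2) dv
Combining and collecting du, dv coefficients:
  coeff of du: -2*u^2*v + 3*u^2 + 2*u*v^2 - 3*u*v - 8*u + 4*v^2 - 4*v + 3
  coeff of dv: -2*u^3 + 2*u^2*v + 4*u*v + 2*u + 8
F^* omega = (-2*u^2*v + 3*u^2 + 2*u*v^2 - 3*u*v - 8*u + 4*v^2 - 4*v + 3) du + (-2*u^3 + 2*u^2*v + 4*u*v + 2*u + 8) dv.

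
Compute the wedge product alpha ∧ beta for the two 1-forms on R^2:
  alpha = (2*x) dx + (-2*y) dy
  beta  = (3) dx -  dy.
alpha ∧ beta = (-2*x + 6*y) dx ∧ dy

Distribute the wedge, using dx_i ∧ dx_j = -dx_j ∧ dx_i and dx_i ∧ dx_i = 0. For each pair (i, j) with i < j, the coefficient of dx_i ∧ dx_j in alpha ∧ beta is (alpha_i * beta_j - alpha_j * beta_i). Collecting: alpha ∧ beta = (-2*x + 6*y) dx ∧ dy.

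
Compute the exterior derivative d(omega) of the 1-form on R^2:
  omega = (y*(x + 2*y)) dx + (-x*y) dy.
d(omega) = (-x - 5*y) dx ∧ dy

For a 1-form omega = sum_i f_i dx_i, the exterior derivative is
  d(omega) = sum_{i < j} (∂f_j/∂x_i - ∂f_i/∂x_j) dx_i ∧ dx_j.
  coefficient of dx ∧ dy: ∂f_2/∂x - ∂f_1/∂y = ∂(-x*y)/∂x - ∂(y*(x + 2*y))/∂y = -x - 5*y
Assembling: d(omega) = (-x - 5*y) dx ∧ dy.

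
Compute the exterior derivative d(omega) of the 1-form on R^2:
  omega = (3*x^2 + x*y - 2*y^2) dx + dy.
d(omega) = (-x + 4*y) dx ∧ dy

For a 1-form omega = sum_i f_i dx_i, the exterior derivative is
  d(omega) = sum_{i < j} (∂f_j/∂x_i - ∂f_i/∂x_j) dx_i ∧ dx_j.
  coefficient of dx ∧ dy: ∂f_2/∂x - ∂f_1/∂y = ∂(1)/∂x - ∂(3*x^2 + x*y - 2*y^2)/∂y = -x + 4*y
Assembling: d(omega) = (-x + 4*y) dx ∧ dy.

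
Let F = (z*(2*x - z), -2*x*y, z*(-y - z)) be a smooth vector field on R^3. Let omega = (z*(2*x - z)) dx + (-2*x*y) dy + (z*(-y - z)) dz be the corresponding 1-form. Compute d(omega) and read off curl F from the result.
d(omega) = (-z) dy ∧ dz + (2*x - 2*z) dz ∧ dx + (-2*y) dx ∧ dy; curl F = (-z, 2*x - 2*z, -2*y)

d omega = sum_{i<j} (∂f_j/∂x_i - ∂f_i/∂x_j) dx_i ∧ dx_j. Under the identification (dy ∧ dz, dz ∧ dx, dx ∧ dy) ↔ (e_x, e_y, e_z), the coefficients are exactly the components of curl F. Compute:
  ∂R/∂y - ∂Q/∂z = (-z) - (0) = -z
  ∂P/∂z - ∂R/∂x = (2*x - 2*z) - (0) = 2*x - 2*z
  ∂Q/∂x - ∂P/∂y = (-2*y) - (0) = -2*y.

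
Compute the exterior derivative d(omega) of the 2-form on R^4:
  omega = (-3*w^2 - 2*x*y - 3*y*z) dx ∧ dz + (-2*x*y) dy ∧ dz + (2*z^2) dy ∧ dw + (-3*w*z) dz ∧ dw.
d(omega) = (2*x - 2*y + 3*z) dx ∧ dy ∧ dz + (-6*w) dx ∧ dz ∧ dw + (-4*z) dy ∧ dz ∧ dw

For a 2-form omega = sum_{i<j} g_{ij} dx_i ∧ dx_j, the exterior derivative is
  d(omega) = sum_{i<j} d(g_{ij}) ∧ dx_i ∧ dx_j = sum_{i<j, k} (∂g_{ij}/∂x_k) dx_k ∧ dx_i ∧ dx_j.
Expand each term, using dx_k ∧ dx_i ∧ dx_j = sgn(permutation) dx_{(a)} ∧ dx_{(b)} ∧ dx_{(c)} with (a < b < c) sorted:
  d(-3*w^2 - 2*x*y - 3*y*z) includes (∂/∂y)(-3*w^2 - 2*x*y - 3*y*z) dy = (-2*x - 3*z) dy, which multiplied by dx ∧ dz gives (2*x + 3*z) dx ∧ dy ∧ dz
  d(-3*w^2 - 2*x*y - 3*y*z) includes (∂/∂w)(-3*w^2 - 2*x*y - 3*y*z) dw = (-6*w) dw, which multiplied by dx ∧ dz gives (-6*w) dx ∧ dz ∧ dw
  d(-2*x*y) includes (∂/∂x)(-2*x*y) dx = (-2*y) dx, which multiplied by dy ∧ dz gives (-2*y) dx ∧ dy ∧ dz
  d(2*z^2) includes (∂/∂z)(2*z^2) dz = (4*z) dz, which multiplied by dy ∧ dw gives (-4*z) dy ∧ dz ∧ dw
Collecting like 3-forms: d(omega) = (2*x - 2*y + 3*z) dx ∧ dy ∧ dz + (-6*w) dx ∧ dz ∧ dw + (-4*z) dy ∧ dz ∧ dw.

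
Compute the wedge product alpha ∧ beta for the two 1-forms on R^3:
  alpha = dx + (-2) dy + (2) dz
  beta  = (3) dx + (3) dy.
alpha ∧ beta = (9) dx ∧ dy + (-6) dx ∧ dz + (-6) dy ∧ dz

Distribute the wedge, using dx_i ∧ dx_j = -dx_j ∧ dx_i and dx_i ∧ dx_i = 0. For each pair (i, j) with i < j, the coefficient of dx_i ∧ dx_j in alpha ∧ beta is (alpha_i * beta_j - alpha_j * beta_i). Collecting: alpha ∧ beta = (9) dx ∧ dy + (-6) dx ∧ dz + (-6) dy ∧ dz.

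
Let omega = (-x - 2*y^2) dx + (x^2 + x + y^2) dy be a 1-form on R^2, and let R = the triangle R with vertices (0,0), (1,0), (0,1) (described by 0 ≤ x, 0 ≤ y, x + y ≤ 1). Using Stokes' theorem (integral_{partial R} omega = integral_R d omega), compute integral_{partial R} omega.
integral_(partial R) omega = 3/2

Stokes: integral_partial_R omega = integral_R d omega with d omega = (∂Q/∂x - ∂P/∂y) dx ∧ dy.
  ∂Q/∂x = 2*x + 1
  ∂P/∂y = -4*y
  integrand = ∂Q/∂x - ∂P/∂y = 2*x + 4*y + 1.
Integrating over R: integral_0^1 integral_0^{1-x} (2*x + 4*y + 1) dy dx = 3/2.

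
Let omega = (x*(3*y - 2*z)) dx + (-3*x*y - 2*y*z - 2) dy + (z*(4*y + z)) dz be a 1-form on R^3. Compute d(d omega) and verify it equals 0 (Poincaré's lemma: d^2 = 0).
d(d omega) = 0

Step 1: d omega = sum_{i<j} (∂f_j/∂x_i - ∂f_i/∂x_j) dx_i ∧ dx_j:
  coeff of dx ∧ dy: -3*x - 3*y
  coeff of dx ∧ dz: 2*x
  coeff of dy ∧ dz: 2*y + 4*z
Step 2: Apply d again to each 2-form coefficient. The only possible 3-form in R^3 is dx ∧ dy ∧ dz, with coefficient
  ∂(coeff of dy∧dz)/∂x - ∂(coeff of dx∧dz)/∂y + ∂(coeff of dx∧dy)/∂z
  = ∂/∂x (2*y + 4*z) - ∂/∂y (2*x) + ∂/∂z (-3*x - 3*y).
Each of these terms simplifies to sums of mixed partials that cancel in pairs. The result is 0 (by equality of mixed partials for smooth functions — Schwarz / Clairaut).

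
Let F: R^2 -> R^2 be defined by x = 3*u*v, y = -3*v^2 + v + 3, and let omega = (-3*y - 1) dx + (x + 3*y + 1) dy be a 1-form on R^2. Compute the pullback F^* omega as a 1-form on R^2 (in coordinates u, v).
F^* omega = (3*v*(9*v^2 - 3*v - 10)) du + (9*u*v^2 - 6*u*v - 30*u + 54*v^3 - 27*v^2 - 57*v + 10) dv

Using F^*(f dg) = (f ∘ F) d(g ∘ F), substitute each coordinate x_i by F_i(u, v) in f_i, and replace dx_i by d F_i = (∂F_i/∂u) du + (∂F_i/∂v) dv.
  For the x component: f_1(F) = 9*v^2 - 3*v - 10; d F_1 = (3*v) du + (3*u) dv
  For the y component: f_2(F) = 3*u*v - 9*v^2 + 3*v + 10; d F_2 = (0) du + (1 - 6*v) dv
Combining and collecting du, dv coefficients:
  coeff of du: 3*v*(9*v^2 - 3*v - 10)
  coeff of dv: 9*u*v^2 - 6*u*v - 30*u + 54*v^3 - 27*v^2 - 57*v + 10
F^* omega = (3*v*(9*v^2 - 3*v - 10)) du + (9*u*v^2 - 6*u*v - 30*u + 54*v^3 - 27*v^2 - 57*v + 10) dv.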